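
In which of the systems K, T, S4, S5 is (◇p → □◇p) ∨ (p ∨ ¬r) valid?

S5

S4-tableau for the negation ¬((◇p → □◇p) ∨ (p ∨ ¬r)):
1. ¬((◇p → □◇p) ∨ (p ∨ ¬r)), w0
2. ¬(◇p → □◇p), w0
3. ¬(p ∨ ¬r), w0
4. ◇p, w0
5. ¬□◇p, w0
6. ¬p, w0
7. r, w0
8. p, w1
9. ¬◇p, w2
10. ¬p, w2
Accessibility: w0Rw0, w0Rw1, w0Rw2, w1Rw1, w2Rw2
Complete open branch: countermodel on an S4-frame, so not valid in S4, nor in K, T (the same frame is also a K-frame and a T-frame).
S5-tableau for the negation ¬((◇p → □◇p) ∨ (p ∨ ¬r)):
1. ¬((◇p → □◇p) ∨ (p ∨ ¬r)), w0
2. ¬(◇p → □◇p), w0
3. ¬(p ∨ ¬r), w0
4. ◇p, w0
5. ¬□◇p, w0
6. ¬p, w0
7. r, w0
8. p, w1
9. ¬◇p, w2
10. ¬p, w1
Accessibility: w0Rw0, w0Rw1, w0Rw2, w1Rw0, w1Rw1, w1Rw2, w2Rw0, w2Rw1, w2Rw2
Branch closes: p and ¬p both at w1.
Every branch closes (one shown): valid in S5.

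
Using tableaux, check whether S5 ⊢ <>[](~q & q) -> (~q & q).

Tableau for the negation ~(<>[](~q & q) -> (~q & q)):
1. ~(<>[](~q & q) -> (~q & q)), w0
2. <>[](~q & q), w0
3. ~(~q & q), w0
4. ~q, w0
5. [](~q & q), w1
6. ~q & q, w0
7. q, w0
Accessibility: w0Rw0, w0Rw1, w1Rw0, w1Rw1
Branch closes: q and ~q both at w0.
Every branch of the negation's tableau closes; the branch above is one of them.

Valid in S5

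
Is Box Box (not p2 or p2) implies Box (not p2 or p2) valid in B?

Tableau for the negation not (Box Box (not p2 or p2) implies Box (not p2 or p2)):
1. not (Box Box (not p2 or p2) implies Box (not p2 or p2)), u
2. Box Box (not p2 or p2), u
3. not Box (not p2 or p2), u
4. Box (not p2 or p2), u
5. not p2 or p2, u
6. p2, u
7. not (not p2 or p2), v
8. p2, v
9. not p2, v
Accessibility: uRu, uRv, vRu, vRv
Branch closes: p2 and not p2 both at v.
All branches of the negation close; one closing branch shown above.

Valid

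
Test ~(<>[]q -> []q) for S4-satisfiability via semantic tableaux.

1. ~(<>[]q -> []q), u
2. <>[]q, u
3. ~[]q, u
4. []q, v
5. q, v
6. ~q, w
Accessibility: uRu, uRv, uRw, vRv, wRw

Satisfiable (open branch found)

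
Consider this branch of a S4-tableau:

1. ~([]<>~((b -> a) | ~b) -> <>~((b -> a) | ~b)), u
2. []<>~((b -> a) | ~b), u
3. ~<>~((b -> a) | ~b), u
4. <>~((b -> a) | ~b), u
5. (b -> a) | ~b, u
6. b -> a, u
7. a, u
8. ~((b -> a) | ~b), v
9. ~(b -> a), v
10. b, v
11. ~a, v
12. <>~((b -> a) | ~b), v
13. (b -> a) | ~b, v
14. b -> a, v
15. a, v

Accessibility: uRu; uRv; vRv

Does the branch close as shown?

Closed

Both a and ~a appear at v.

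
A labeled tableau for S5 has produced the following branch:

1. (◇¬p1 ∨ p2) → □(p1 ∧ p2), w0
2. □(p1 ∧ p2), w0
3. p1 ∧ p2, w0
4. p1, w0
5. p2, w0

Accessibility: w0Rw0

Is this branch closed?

No world carries both an atom and its negation.

Open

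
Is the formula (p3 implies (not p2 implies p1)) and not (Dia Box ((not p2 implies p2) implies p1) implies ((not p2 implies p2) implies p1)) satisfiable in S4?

Satisfiable

1. (p3 implies (not p2 implies p1)) and not (Dia Box ((not p2 implies p2) implies p1) implies ((not p2 implies p2) implies p1)), w0
2. p3 implies (not p2 implies p1), w0   [and-rule on 1]
3. not (Dia Box ((not p2 implies p2) implies p1) implies ((not p2 implies p2) implies p1)), w0   [and-rule on 1]
4. Dia Box ((not p2 implies p2) implies p1), w0   [neg-implies-rule on 3]
5. not ((not p2 implies p2) implies p1), w0   [neg-implies-rule on 3]
6. not p2 implies p2, w0   [neg-implies-rule on 5]
7. not p1, w0   [neg-implies-rule on 5]
8. not p2 implies p1, w0   [implies-rule on 2 (branches; this branch)]
9. p2, w0   [implies-rule on 6 (branches; this branch)]
10. Box ((not p2 implies p2) implies p1), w1   [Dia-rule on 4: fresh world w1, w0Rw1]
11. (not p2 implies p2) implies p1, w1   [Box-rule on 10 via w1Rw1]
12. p1, w1   [implies-rule on 11 (branches; this branch)]
Accessibility: w0Rw0, w0Rw1, w1Rw1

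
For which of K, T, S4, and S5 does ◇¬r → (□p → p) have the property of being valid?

T, S4, S5

K-tableau for the negation ¬(◇¬r → (□p → p)):
1. ¬(◇¬r → (□p → p)), w0
2. ◇¬r, w0
3. ¬(□p → p), w0
4. □p, w0
5. ¬p, w0
6. ¬r, w1
7. p, w1
Accessibility: w0Rw1
Complete open branch: countermodel on a K-frame, so not valid in K.
T-tableau for the negation ¬(◇¬r → (□p → p)):
1. ¬(◇¬r → (□p → p)), w0
2. ◇¬r, w0
3. ¬(□p → p), w0
4. □p, w0
5. ¬p, w0
6. p, w0
Accessibility: w0Rw0
Branch closes: p and ¬p both at w0.
Every branch closes (one shown): valid in T, hence also in S4, S5 (every theorem of T is a theorem of S4 and S5).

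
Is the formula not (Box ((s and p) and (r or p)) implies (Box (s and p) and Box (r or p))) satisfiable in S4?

1. not (Box ((s and p) and (r or p)) implies (Box (s and p) and Box (r or p))), w0
2. Box ((s and p) and (r or p)), w0
3. not (Box (s and p) and Box (r or p)), w0
4. (s and p) and (r or p), w0
5. s and p, w0
6. r or p, w0
7. s, w0
8. p, w0
9. not Box (r or p), w0
10. not (r or p), w1
11. not r, w1
12. not p, w1
13. (s and p) and (r or p), w1
14. s and p, w1
15. r or p, w1
16. s, w1
17. p, w1
Accessibility: w0Rw0, w0Rw1, w1Rw1
Branch closes: p and not p both at w1.
All branches of the tableau close; one closing branch shown above.

Unsatisfiable (every branch closes)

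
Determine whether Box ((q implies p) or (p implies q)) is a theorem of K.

Valid in K

Tableau for the negation not Box ((q implies p) or (p implies q)):
1. not Box ((q implies p) or (p implies q)), 0
2. not ((q implies p) or (p implies q)), 1
3. not (q implies p), 1
4. not (p implies q), 1
5. q, 1
6. not p, 1
7. p, 1
8. not q, 1
Accessibility: 0R1
Branch closes: p and not p both at 1.
All branches of the negation close; one closing branch shown above.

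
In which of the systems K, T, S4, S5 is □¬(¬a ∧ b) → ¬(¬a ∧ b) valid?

T-tableau for the negation ¬(□¬(¬a ∧ b) → ¬(¬a ∧ b)):
1. ¬(□¬(¬a ∧ b) → ¬(¬a ∧ b)), 0
2. □¬(¬a ∧ b), 0
3. ¬a ∧ b, 0
4. ¬a, 0
5. b, 0
6. ¬(¬a ∧ b), 0
7. ¬b, 0
Accessibility: 0R0
Branch closes: b and ¬b both at 0.
Every branch closes (one shown): valid in T, hence also in S4, S5 (every theorem of T is a theorem of S4 and S5).
K-tableau for the negation ¬(□¬(¬a ∧ b) → ¬(¬a ∧ b)):
1. ¬(□¬(¬a ∧ b) → ¬(¬a ∧ b)), 0
2. □¬(¬a ∧ b), 0
3. ¬a ∧ b, 0
4. ¬a, 0
5. b, 0
Complete open branch: countermodel on a K-frame, so not valid in K.

T, S4, S5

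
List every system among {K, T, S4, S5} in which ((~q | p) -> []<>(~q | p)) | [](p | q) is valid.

S5-tableau for the negation ~(((~q | p) -> []<>(~q | p)) | [](p | q)):
1. ~(((~q | p) -> []<>(~q | p)) | [](p | q)), 0
2. ~((~q | p) -> []<>(~q | p)), 0   [~|-rule on 1]
3. ~[](p | q), 0   [~|-rule on 1]
4. ~q | p, 0   [~->-rule on 2]
5. ~[]<>(~q | p), 0   [~->-rule on 2]
6. p, 0   [|-rule on 4 (branches; this branch)]
7. ~(p | q), 1   [~[]-rule on 3: fresh world 1, 0R1]
8. ~p, 1   [~|-rule on 7]
9. ~q, 1   [~|-rule on 7]
10. ~<>(~q | p), 2   [~[]-rule on 5: fresh world 2, 0R2]
11. ~(~q | p), 0   [~<>-rule on 10 via 2R0]
12. q, 0   [~|-rule on 11]
13. ~p, 0   [~|-rule on 11]
Accessibility: 0R0, 0R1, 0R2, 1R0, 1R1, 1R2, 2R0, 2R1, 2R2
Branch closes: p and ~p both at 0.
Every branch closes (one shown): valid in S5.
S4-tableau for the negation ~(((~q | p) -> []<>(~q | p)) | [](p | q)):
1. ~(((~q | p) -> []<>(~q | p)) | [](p | q)), 0
2. ~((~q | p) -> []<>(~q | p)), 0   [~|-rule on 1]
3. ~[](p | q), 0   [~|-rule on 1]
4. ~q | p, 0   [~->-rule on 2]
5. ~[]<>(~q | p), 0   [~->-rule on 2]
6. p, 0   [|-rule on 4 (branches; this branch)]
7. ~(p | q), 1   [~[]-rule on 3: fresh world 1, 0R1]
8. ~p, 1   [~|-rule on 7]
9. ~q, 1   [~|-rule on 7]
10. ~<>(~q | p), 2   [~[]-rule on 5: fresh world 2, 0R2]
11. ~(~q | p), 2   [~<>-rule on 10 via 2R2]
12. q, 2   [~|-rule on 11]
13. ~p, 2   [~|-rule on 11]
Accessibility: 0R0, 0R1, 0R2, 1R1, 2R2
Complete open branch: countermodel on an S4-frame, so not valid in S4, nor in K, T (the same frame is also a K-frame and a T-frame).

S5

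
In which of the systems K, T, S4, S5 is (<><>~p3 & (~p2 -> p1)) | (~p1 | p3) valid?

K-tableau for the negation ~((<><>~p3 & (~p2 -> p1)) | (~p1 | p3)):
1. ~((<><>~p3 & (~p2 -> p1)) | (~p1 | p3)), w0
2. ~(<><>~p3 & (~p2 -> p1)), w0
3. ~(~p1 | p3), w0
4. p1, w0
5. ~p3, w0
6. ~<><>~p3, w0
Complete open branch: countermodel on a K-frame, so not valid in K.
T-tableau for the negation ~((<><>~p3 & (~p2 -> p1)) | (~p1 | p3)):
1. ~((<><>~p3 & (~p2 -> p1)) | (~p1 | p3)), w0
2. ~(<><>~p3 & (~p2 -> p1)), w0
3. ~(~p1 | p3), w0
4. p1, w0
5. ~p3, w0
6. ~<><>~p3, w0
7. ~<>~p3, w0
8. p3, w0
Accessibility: w0Rw0
Branch closes: p3 and ~p3 both at w0.
Every branch closes (one shown): valid in T, hence also in S4, S5 (every theorem of T is a theorem of S4 and S5).

T, S4, S5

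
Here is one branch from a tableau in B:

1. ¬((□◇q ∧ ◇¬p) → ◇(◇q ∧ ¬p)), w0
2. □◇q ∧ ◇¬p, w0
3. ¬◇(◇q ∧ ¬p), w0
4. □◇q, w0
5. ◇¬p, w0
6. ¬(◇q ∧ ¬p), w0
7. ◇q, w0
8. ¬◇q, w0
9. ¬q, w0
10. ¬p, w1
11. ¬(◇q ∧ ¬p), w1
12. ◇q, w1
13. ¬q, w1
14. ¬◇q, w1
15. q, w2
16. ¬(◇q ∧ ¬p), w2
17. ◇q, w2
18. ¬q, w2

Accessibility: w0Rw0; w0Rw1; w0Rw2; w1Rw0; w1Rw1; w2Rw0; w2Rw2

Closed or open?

Both q and ¬q appear at w2.

Yes, closed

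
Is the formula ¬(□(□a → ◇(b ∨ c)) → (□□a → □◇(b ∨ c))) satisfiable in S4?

1. ¬(□(□a → ◇(b ∨ c)) → (□□a → □◇(b ∨ c))), u
2. □(□a → ◇(b ∨ c)), u
3. ¬(□□a → □◇(b ∨ c)), u
4. □□a, u
5. ¬□◇(b ∨ c), u
6. □a → ◇(b ∨ c), u
7. □a, u
8. a, u
9. ◇(b ∨ c), u
10. ¬◇(b ∨ c), v
11. □a → ◇(b ∨ c), v
12. □a, v
13. a, v
14. ¬(b ∨ c), v
15. ¬b, v
16. ¬c, v
17. ◇(b ∨ c), v
18. b ∨ c, w
19. □a → ◇(b ∨ c), w
20. □a, w
21. a, w
22. c, w
23. ◇(b ∨ c), w
24. b ∨ c, x
25. □a → ◇(b ∨ c), x
26. □a, x
27. a, x
28. ¬(b ∨ c), x
29. ¬b, x
30. ¬c, x
31. c, x
Accessibility: uRu, uRv, uRw, uRx, vRv, vRx, wRw, xRx
Branch closes: c and ¬c both at x.
(One branch shown.) All branches close.

Unsatisfiable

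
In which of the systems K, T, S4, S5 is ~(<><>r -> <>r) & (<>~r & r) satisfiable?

T-tableau for the formula:
1. ~(<><>r -> <>r) & (<>~r & r), 0
2. ~(<><>r -> <>r), 0
3. <>~r & r, 0
4. <><>r, 0
5. ~<>r, 0
6. <>~r, 0
7. r, 0
8. ~r, 0
Accessibility: 0R0
Branch closes: r and ~r both at 0.
Every branch closes (one shown): unsatisfiable in T, hence also in S4, S5 (every S4/S5-frame is a T-frame).
K-tableau for the formula:
1. ~(<><>r -> <>r) & (<>~r & r), 0
2. ~(<><>r -> <>r), 0
3. <>~r & r, 0
4. <><>r, 0
5. ~<>r, 0
6. <>~r, 0
7. r, 0
8. <>r, 1
9. ~r, 1
10. ~r, 2
11. r, 3
Accessibility: 0R1, 0R2, 1R3
Complete open branch: satisfiable in K.

K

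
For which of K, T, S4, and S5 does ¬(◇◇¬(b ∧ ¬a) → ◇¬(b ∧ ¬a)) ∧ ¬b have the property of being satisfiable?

K

T-tableau for the formula:
1. ¬(◇◇¬(b ∧ ¬a) → ◇¬(b ∧ ¬a)) ∧ ¬b, u
2. ¬(◇◇¬(b ∧ ¬a) → ◇¬(b ∧ ¬a)), u
3. ¬b, u
4. ◇◇¬(b ∧ ¬a), u
5. ¬◇¬(b ∧ ¬a), u
6. b ∧ ¬a, u
7. b, u
8. ¬a, u
Accessibility: uRu
Branch closes: b and ¬b both at u.
Every branch closes (one shown): unsatisfiable in T, hence also in S4, S5 (every S4/S5-frame is a T-frame).
K-tableau for the formula:
1. ¬(◇◇¬(b ∧ ¬a) → ◇¬(b ∧ ¬a)) ∧ ¬b, u
2. ¬(◇◇¬(b ∧ ¬a) → ◇¬(b ∧ ¬a)), u
3. ¬b, u
4. ◇◇¬(b ∧ ¬a), u
5. ¬◇¬(b ∧ ¬a), u
6. ◇¬(b ∧ ¬a), v
7. b ∧ ¬a, v
8. b, v
9. ¬a, v
10. ¬(b ∧ ¬a), w
11. a, w
Accessibility: uRv, vRw
Complete open branch: satisfiable in K.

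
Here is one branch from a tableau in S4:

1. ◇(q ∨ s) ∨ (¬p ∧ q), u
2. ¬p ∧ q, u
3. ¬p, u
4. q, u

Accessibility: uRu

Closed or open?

There is no literal clash: for every atom and world, at most one sign appears.

Open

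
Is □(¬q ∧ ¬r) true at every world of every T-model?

Not valid

Tableau for the negation ¬□(¬q ∧ ¬r):
1. ¬□(¬q ∧ ¬r), 0
2. ¬(¬q ∧ ¬r), 1
3. r, 1
Accessibility: 0R0, 0R1, 1R1
The negation has an open branch (countermodel exists).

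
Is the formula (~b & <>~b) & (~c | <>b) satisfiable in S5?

1. (~b & <>~b) & (~c | <>b), 0
2. ~b & <>~b, 0
3. ~c | <>b, 0
4. ~b, 0
5. <>~b, 0
6. <>b, 0
7. ~b, 1
8. b, 2
Accessibility: 0R0, 0R1, 0R2, 1R0, 1R1, 1R2, 2R0, 2R1, 2R2

Yes, satisfiable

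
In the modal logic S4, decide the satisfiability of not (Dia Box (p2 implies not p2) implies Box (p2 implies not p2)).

Satisfiable (open branch found)

1. not (Dia Box (p2 implies not p2) implies Box (p2 implies not p2)), u
2. Dia Box (p2 implies not p2), u
3. not Box (p2 implies not p2), u
4. Box (p2 implies not p2), v
5. p2 implies not p2, v
6. not p2, v
7. not (p2 implies not p2), w
8. p2, w
Accessibility: uRu, uRv, uRw, vRv, wRw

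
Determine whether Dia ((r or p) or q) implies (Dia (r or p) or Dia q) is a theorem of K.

Valid in K

Tableau for the negation not (Dia ((r or p) or q) implies (Dia (r or p) or Dia q)):
1. not (Dia ((r or p) or q) implies (Dia (r or p) or Dia q)), u
2. Dia ((r or p) or q), u
3. not (Dia (r or p) or Dia q), u
4. not Dia (r or p), u
5. not Dia q, u
6. (r or p) or q, v
7. not (r or p), v
8. not r, v
9. not p, v
10. not q, v
11. r or p, v
12. p, v
Accessibility: uRv
Branch closes: p and not p both at v.
All branches of the negation close; one closing branch shown above.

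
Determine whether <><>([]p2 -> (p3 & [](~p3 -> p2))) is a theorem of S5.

Tableau for the negation ~<><>([]p2 -> (p3 & [](~p3 -> p2))):
1. ~<><>([]p2 -> (p3 & [](~p3 -> p2))), u
2. ~<>([]p2 -> (p3 & [](~p3 -> p2))), u
3. ~([]p2 -> (p3 & [](~p3 -> p2))), u
4. []p2, u
5. ~(p3 & [](~p3 -> p2)), u
6. p2, u
7. ~p3, u
Accessibility: uRu
The negation has an open branch (countermodel exists).

Invalid (countermodel exists)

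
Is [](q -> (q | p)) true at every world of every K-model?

Tableau for the negation ~[](q -> (q | p)):
1. ~[](q -> (q | p)), u
2. ~(q -> (q | p)), v
3. q, v
4. ~(q | p), v
5. ~q, v
6. ~p, v
Accessibility: uRv
Branch closes: q and ~q both at v.
Every branch of the negation's tableau closes; the branch above is one of them.

Yes, valid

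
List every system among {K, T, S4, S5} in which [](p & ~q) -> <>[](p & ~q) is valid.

K-tableau for the negation ~([](p & ~q) -> <>[](p & ~q)):
1. ~([](p & ~q) -> <>[](p & ~q)), w0
2. [](p & ~q), w0   [~->-rule on 1]
3. ~<>[](p & ~q), w0   [~->-rule on 1]
Complete open branch: countermodel on a K-frame, so not valid in K.
T-tableau for the negation ~([](p & ~q) -> <>[](p & ~q)):
1. ~([](p & ~q) -> <>[](p & ~q)), w0
2. [](p & ~q), w0   [~->-rule on 1]
3. ~<>[](p & ~q), w0   [~->-rule on 1]
4. p & ~q, w0   [[]-rule on 2 via w0Rw0]
5. p, w0   [&-rule on 4]
6. ~q, w0   [&-rule on 4]
7. ~[](p & ~q), w0   [~<>-rule on 3 via w0Rw0]
8. ~(p & ~q), w1   [~[]-rule on 7: fresh world w1, w0Rw1]
9. p & ~q, w1   [[]-rule on 2 via w0Rw1]
10. p, w1   [&-rule on 9]
11. ~q, w1   [&-rule on 9]
12. ~[](p & ~q), w1   [~<>-rule on 3 via w0Rw1]
13. q, w1   [~&-rule on 8 (branches; this branch)]
Accessibility: w0Rw0, w0Rw1, w1Rw1
Branch closes: q and ~q both at w1.
Every branch closes (one shown): valid in T, hence also in S4, S5 (every theorem of T is a theorem of S4 and S5).

T, S4, S5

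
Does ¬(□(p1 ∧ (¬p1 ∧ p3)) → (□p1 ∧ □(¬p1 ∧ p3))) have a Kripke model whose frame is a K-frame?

1. ¬(□(p1 ∧ (¬p1 ∧ p3)) → (□p1 ∧ □(¬p1 ∧ p3))), w0
2. □(p1 ∧ (¬p1 ∧ p3)), w0
3. ¬(□p1 ∧ □(¬p1 ∧ p3)), w0
4. ¬□(¬p1 ∧ p3), w0
5. ¬(¬p1 ∧ p3), w1
6. p1 ∧ (¬p1 ∧ p3), w1
7. p1, w1
8. ¬p1 ∧ p3, w1
9. ¬p1, w1
10. p3, w1
Accessibility: w0Rw1
Branch closes: p1 and ¬p1 both at w1.
(One branch shown.) All branches close.

Unsatisfiable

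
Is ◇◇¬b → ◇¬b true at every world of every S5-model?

Valid

Tableau for the negation ¬(◇◇¬b → ◇¬b):
1. ¬(◇◇¬b → ◇¬b), u
2. ◇◇¬b, u   [¬→-rule on 1]
3. ¬◇¬b, u   [¬→-rule on 1]
4. b, u   [¬◇-rule on 3 via uRu]
5. ◇¬b, v   [◇-rule on 2: fresh world v, uRv]
6. b, v   [¬◇-rule on 3 via uRv]
7. ¬b, w   [◇-rule on 5: fresh world w, vRw]
8. b, w   [¬◇-rule on 3 via uRw]
Accessibility: uRu, uRv, uRw, vRu, vRv, vRw, wRu, wRv, wRw
Branch closes: b and ¬b both at w.
All branches of the negation close; one closing branch shown above.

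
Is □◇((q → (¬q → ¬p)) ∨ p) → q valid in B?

Tableau for the negation ¬(□◇((q → (¬q → ¬p)) ∨ p) → q):
1. ¬(□◇((q → (¬q → ¬p)) ∨ p) → q), 0
2. □◇((q → (¬q → ¬p)) ∨ p), 0
3. ¬q, 0
4. ◇((q → (¬q → ¬p)) ∨ p), 0
5. (q → (¬q → ¬p)) ∨ p, 1
6. ◇((q → (¬q → ¬p)) ∨ p), 1
7. p, 1
8. (q → (¬q → ¬p)) ∨ p, 2
9. p, 2
Accessibility: 0R0, 0R1, 1R0, 1R1, 1R2, 2R1, 2R2
The negation has an open branch (countermodel exists).

Invalid (countermodel exists)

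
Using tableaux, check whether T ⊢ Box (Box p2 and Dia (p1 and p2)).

Invalid (countermodel exists)

Tableau for the negation not Box (Box p2 and Dia (p1 and p2)):
1. not Box (Box p2 and Dia (p1 and p2)), 0
2. not (Box p2 and Dia (p1 and p2)), 1
3. not Dia (p1 and p2), 1
4. not (p1 and p2), 1
5. not p2, 1
Accessibility: 0R0, 0R1, 1R1
The negation has an open branch (countermodel exists).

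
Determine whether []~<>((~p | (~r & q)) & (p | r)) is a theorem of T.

No, not valid

Tableau for the negation ~[]~<>((~p | (~r & q)) & (p | r)):
1. ~[]~<>((~p | (~r & q)) & (p | r)), u
2. <>((~p | (~r & q)) & (p | r)), v
3. (~p | (~r & q)) & (p | r), w
4. ~p | (~r & q), w
5. p | r, w
6. ~r & q, w
7. ~r, w
8. q, w
9. p, w
Accessibility: uRu, uRv, vRv, vRw, wRw
The negation has an open branch (countermodel exists).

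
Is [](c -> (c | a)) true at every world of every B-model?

Yes, valid

Tableau for the negation ~[](c -> (c | a)):
1. ~[](c -> (c | a)), w0
2. ~(c -> (c | a)), w1
3. c, w1
4. ~(c | a), w1
5. ~c, w1
6. ~a, w1
Accessibility: w0Rw0, w0Rw1, w1Rw0, w1Rw1
Branch closes: c and ~c both at w1.
All branches of the negation close; one closing branch shown above.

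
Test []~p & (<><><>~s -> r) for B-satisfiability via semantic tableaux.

1. []~p & (<><><>~s -> r), w0
2. []~p, w0   [&-rule on 1]
3. <><><>~s -> r, w0   [&-rule on 1]
4. ~p, w0   [[]-rule on 2 via w0Rw0]
5. r, w0   [->-rule on 3 (branches; this branch)]
Accessibility: w0Rw0

Satisfiable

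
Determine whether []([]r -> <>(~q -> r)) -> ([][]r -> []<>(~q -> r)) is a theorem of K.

Tableau for the negation ~([]([]r -> <>(~q -> r)) -> ([][]r -> []<>(~q -> r))):
1. ~([]([]r -> <>(~q -> r)) -> ([][]r -> []<>(~q -> r))), w0
2. []([]r -> <>(~q -> r)), w0
3. ~([][]r -> []<>(~q -> r)), w0
4. [][]r, w0
5. ~[]<>(~q -> r), w0
6. ~<>(~q -> r), w1
7. []r -> <>(~q -> r), w1
8. []r, w1
9. <>(~q -> r), w1
10. ~q -> r, w2
11. ~(~q -> r), w2
12. ~q, w2
13. ~r, w2
14. r, w2
Accessibility: w0Rw1, w1Rw2
Branch closes: r and ~r both at w2.
All branches of the negation close; one closing branch shown above.

Yes, valid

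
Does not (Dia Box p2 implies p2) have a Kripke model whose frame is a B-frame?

1. not (Dia Box p2 implies p2), 0
2. Dia Box p2, 0
3. not p2, 0
4. Box p2, 1
5. p2, 0
Accessibility: 0R0, 0R1, 1R0, 1R1
Branch closes: p2 and not p2 both at 0.
Every branch closes; the branch above is one of them.

Unsatisfiable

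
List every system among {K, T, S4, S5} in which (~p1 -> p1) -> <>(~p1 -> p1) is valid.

T, S4, S5

T-tableau for the negation ~((~p1 -> p1) -> <>(~p1 -> p1)):
1. ~((~p1 -> p1) -> <>(~p1 -> p1)), 0
2. ~p1 -> p1, 0
3. ~<>(~p1 -> p1), 0
4. ~(~p1 -> p1), 0
5. ~p1, 0
6. p1, 0
Accessibility: 0R0
Branch closes: p1 and ~p1 both at 0.
Every branch closes (one shown): valid in T, hence also in S4, S5 (every theorem of T is a theorem of S4 and S5).
K-tableau for the negation ~((~p1 -> p1) -> <>(~p1 -> p1)):
1. ~((~p1 -> p1) -> <>(~p1 -> p1)), 0
2. ~p1 -> p1, 0
3. ~<>(~p1 -> p1), 0
4. p1, 0
Complete open branch: countermodel on a K-frame, so not valid in K.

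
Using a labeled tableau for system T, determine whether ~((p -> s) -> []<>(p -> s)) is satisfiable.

1. ~((p -> s) -> []<>(p -> s)), w0
2. p -> s, w0   [~->-rule on 1]
3. ~[]<>(p -> s), w0   [~->-rule on 1]
4. s, w0   [->-rule on 2 (branches; this branch)]
5. ~<>(p -> s), w1   [~[]-rule on 3: fresh world w1, w0Rw1]
6. ~(p -> s), w1   [~<>-rule on 5 via w1Rw1]
7. p, w1   [~->-rule on 6]
8. ~s, w1   [~->-rule on 6]
Accessibility: w0Rw0, w0Rw1, w1Rw1

Satisfiable (open branch found)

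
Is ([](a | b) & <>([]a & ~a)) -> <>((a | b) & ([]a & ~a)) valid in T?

Tableau for the negation ~(([](a | b) & <>([]a & ~a)) -> <>((a | b) & ([]a & ~a))):
1. ~(([](a | b) & <>([]a & ~a)) -> <>((a | b) & ([]a & ~a))), 0
2. [](a | b) & <>([]a & ~a), 0
3. ~<>((a | b) & ([]a & ~a)), 0
4. [](a | b), 0
5. <>([]a & ~a), 0
6. ~((a | b) & ([]a & ~a)), 0
7. a | b, 0
8. ~([]a & ~a), 0
9. b, 0
10. a, 0
11. []a & ~a, 1
12. []a, 1
13. ~a, 1
14. ~((a | b) & ([]a & ~a)), 1
15. a | b, 1
16. a, 1
Accessibility: 0R0, 0R1, 1R1
Branch closes: a and ~a both at 1.
All branches of the negation close; one closing branch shown above.

Valid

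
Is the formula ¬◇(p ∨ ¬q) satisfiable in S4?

Satisfiable (open branch found)

1. ¬◇(p ∨ ¬q), w0
2. ¬(p ∨ ¬q), w0   [¬◇-rule on 1 via w0Rw0]
3. ¬p, w0   [¬∨-rule on 2]
4. q, w0   [¬∨-rule on 2]
Accessibility: w0Rw0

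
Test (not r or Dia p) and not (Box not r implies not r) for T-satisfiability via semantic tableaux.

1. (not r or Dia p) and not (Box not r implies not r), 0
2. not r or Dia p, 0   [and-rule on 1]
3. not (Box not r implies not r), 0   [and-rule on 1]
4. Box not r, 0   [neg-implies-rule on 3]
5. r, 0   [neg-implies-rule on 3]
6. not r, 0   [Box-rule on 4 via 0R0]
Accessibility: 0R0
Branch closes: r and not r both at 0.
All branches of the tableau close; one closing branch shown above.

Unsatisfiable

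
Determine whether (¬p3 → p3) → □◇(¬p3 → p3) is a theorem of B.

Tableau for the negation ¬((¬p3 → p3) → □◇(¬p3 → p3)):
1. ¬((¬p3 → p3) → □◇(¬p3 → p3)), w0
2. ¬p3 → p3, w0   [¬→-rule on 1]
3. ¬□◇(¬p3 → p3), w0   [¬→-rule on 1]
4. p3, w0   [→-rule on 2 (branches; this branch)]
5. ¬◇(¬p3 → p3), w1   [¬□-rule on 3: fresh world w1, w0Rw1]
6. ¬(¬p3 → p3), w0   [¬◇-rule on 5 via w1Rw0]
7. ¬p3, w0   [¬→-rule on 6]
Accessibility: w0Rw0, w0Rw1, w1Rw0, w1Rw1
Branch closes: p3 and ¬p3 both at w0.
Every branch of the negation's tableau closes; the branch above is one of them.

Yes, valid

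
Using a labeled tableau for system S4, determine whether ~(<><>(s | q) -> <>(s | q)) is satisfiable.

Unsatisfiable

1. ~(<><>(s | q) -> <>(s | q)), u
2. <><>(s | q), u
3. ~<>(s | q), u
4. ~(s | q), u
5. ~s, u
6. ~q, u
7. <>(s | q), v
8. ~(s | q), v
9. ~s, v
10. ~q, v
11. s | q, w
12. ~(s | q), w
13. ~s, w
14. ~q, w
15. q, w
Accessibility: uRu, uRv, uRw, vRv, vRw, wRw
Branch closes: q and ~q both at w.
(One branch shown.) All branches close.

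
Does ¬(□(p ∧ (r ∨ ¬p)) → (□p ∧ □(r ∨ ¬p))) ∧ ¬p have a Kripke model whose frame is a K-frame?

1. ¬(□(p ∧ (r ∨ ¬p)) → (□p ∧ □(r ∨ ¬p))) ∧ ¬p, u
2. ¬(□(p ∧ (r ∨ ¬p)) → (□p ∧ □(r ∨ ¬p))), u
3. ¬p, u
4. □(p ∧ (r ∨ ¬p)), u
5. ¬(□p ∧ □(r ∨ ¬p)), u
6. ¬□(r ∨ ¬p), u
7. ¬(r ∨ ¬p), v
8. ¬r, v
9. p, v
10. p ∧ (r ∨ ¬p), v
11. r ∨ ¬p, v
12. ¬p, v
Accessibility: uRv
Branch closes: p and ¬p both at v.
(One branch shown.) All branches close.

Unsatisfiable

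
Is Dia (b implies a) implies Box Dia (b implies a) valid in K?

Invalid (countermodel exists)

Tableau for the negation not (Dia (b implies a) implies Box Dia (b implies a)):
1. not (Dia (b implies a) implies Box Dia (b implies a)), 0
2. Dia (b implies a), 0
3. not Box Dia (b implies a), 0
4. b implies a, 1
5. a, 1
6. not Dia (b implies a), 2
Accessibility: 0R1, 0R2
The negation has an open branch (countermodel exists).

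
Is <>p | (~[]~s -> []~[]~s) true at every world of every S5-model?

Tableau for the negation ~(<>p | (~[]~s -> []~[]~s)):
1. ~(<>p | (~[]~s -> []~[]~s)), w0
2. ~<>p, w0   [~|-rule on 1]
3. ~(~[]~s -> []~[]~s), w0   [~|-rule on 1]
4. ~[]~s, w0   [~->-rule on 3]
5. ~[]~[]~s, w0   [~->-rule on 3]
6. ~p, w0   [~<>-rule on 2 via w0Rw0]
7. s, w1   [~[]-rule on 4: fresh world w1, w0Rw1]
8. ~p, w1   [~<>-rule on 2 via w0Rw1]
9. []~s, w2   [~[]-rule on 5: fresh world w2, w0Rw2]
10. ~p, w2   [~<>-rule on 2 via w0Rw2]
11. ~s, w0   [[]-rule on 9 via w2Rw0]
12. ~s, w1   [[]-rule on 9 via w2Rw1]
Accessibility: w0Rw0, w0Rw1, w0Rw2, w1Rw0, w1Rw1, w1Rw2, w2Rw0, w2Rw1, w2Rw2
Branch closes: s and ~s both at w1.
Every branch of the negation's tableau closes; the branch above is one of them.

Valid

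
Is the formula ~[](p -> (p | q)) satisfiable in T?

1. ~[](p -> (p | q)), 0
2. ~(p -> (p | q)), 1
3. p, 1
4. ~(p | q), 1
5. ~p, 1
6. ~q, 1
Accessibility: 0R0, 0R1, 1R1
Branch closes: p and ~p both at 1.
Every branch closes; the branch above is one of them.

Unsatisfiable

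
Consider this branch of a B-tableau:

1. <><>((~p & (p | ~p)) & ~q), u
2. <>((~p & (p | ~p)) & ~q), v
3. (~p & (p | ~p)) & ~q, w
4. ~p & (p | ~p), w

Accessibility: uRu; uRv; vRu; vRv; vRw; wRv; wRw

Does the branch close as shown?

No, open

No world carries both an atom and its negation.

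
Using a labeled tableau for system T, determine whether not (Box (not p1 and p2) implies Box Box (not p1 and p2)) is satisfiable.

1. not (Box (not p1 and p2) implies Box Box (not p1 and p2)), u
2. Box (not p1 and p2), u
3. not Box Box (not p1 and p2), u
4. not p1 and p2, u
5. not p1, u
6. p2, u
7. not Box (not p1 and p2), v
8. not p1 and p2, v
9. not p1, v
10. p2, v
11. not (not p1 and p2), w
12. not p2, w
Accessibility: uRu, uRv, vRv, vRw, wRw

Satisfiable (open branch found)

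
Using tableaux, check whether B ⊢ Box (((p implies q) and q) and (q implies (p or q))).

Not valid

Tableau for the negation not Box (((p implies q) and q) and (q implies (p or q))):
1. not Box (((p implies q) and q) and (q implies (p or q))), 0
2. not (((p implies q) and q) and (q implies (p or q))), 1   [neg-Box-rule on 1: fresh world 1, 0R1]
3. not ((p implies q) and q), 1   [neg-and-rule on 2 (branches; this branch)]
4. not q, 1   [neg-and-rule on 3 (branches; this branch)]
Accessibility: 0R0, 0R1, 1R0, 1R1
The negation has an open branch (countermodel exists).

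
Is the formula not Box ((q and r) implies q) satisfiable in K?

Unsatisfiable (every branch closes)

1. not Box ((q and r) implies q), 0
2. not ((q and r) implies q), 1
3. q and r, 1
4. not q, 1
5. q, 1
6. r, 1
Accessibility: 0R1
Branch closes: q and not q both at 1.
(One branch shown.) All branches close.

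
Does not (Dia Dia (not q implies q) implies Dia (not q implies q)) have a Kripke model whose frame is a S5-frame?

No, unsatisfiable

1. not (Dia Dia (not q implies q) implies Dia (not q implies q)), w0
2. Dia Dia (not q implies q), w0
3. not Dia (not q implies q), w0
4. not (not q implies q), w0
5. not q, w0
6. Dia (not q implies q), w1
7. not (not q implies q), w1
8. not q, w1
9. not q implies q, w2
10. not (not q implies q), w2
11. not q, w2
12. q, w2
Accessibility: w0Rw0, w0Rw1, w0Rw2, w1Rw0, w1Rw1, w1Rw2, w2Rw0, w2Rw1, w2Rw2
Branch closes: q and not q both at w2.
All branches of the tableau close; one closing branch shown above.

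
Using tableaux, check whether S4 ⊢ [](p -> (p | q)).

Valid

Tableau for the negation ~[](p -> (p | q)):
1. ~[](p -> (p | q)), 0
2. ~(p -> (p | q)), 1
3. p, 1
4. ~(p | q), 1
5. ~p, 1
6. ~q, 1
Accessibility: 0R0, 0R1, 1R1
Branch closes: p and ~p both at 1.
All branches of the negation close; one closing branch shown above.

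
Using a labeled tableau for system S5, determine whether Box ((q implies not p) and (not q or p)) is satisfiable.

Satisfiable

1. Box ((q implies not p) and (not q or p)), 0
2. (q implies not p) and (not q or p), 0
3. q implies not p, 0
4. not q or p, 0
5. not p, 0
6. not q, 0
Accessibility: 0R0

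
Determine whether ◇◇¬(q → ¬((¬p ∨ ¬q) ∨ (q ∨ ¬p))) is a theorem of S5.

Tableau for the negation ¬◇◇¬(q → ¬((¬p ∨ ¬q) ∨ (q ∨ ¬p))):
1. ¬◇◇¬(q → ¬((¬p ∨ ¬q) ∨ (q ∨ ¬p))), w0
2. ¬◇¬(q → ¬((¬p ∨ ¬q) ∨ (q ∨ ¬p))), w0   [¬◇-rule on 1 via w0Rw0]
3. q → ¬((¬p ∨ ¬q) ∨ (q ∨ ¬p)), w0   [¬◇-rule on 2 via w0Rw0]
4. ¬q, w0   [→-rule on 3 (branches; this branch)]
Accessibility: w0Rw0
The negation has an open branch (countermodel exists).

Invalid (countermodel exists)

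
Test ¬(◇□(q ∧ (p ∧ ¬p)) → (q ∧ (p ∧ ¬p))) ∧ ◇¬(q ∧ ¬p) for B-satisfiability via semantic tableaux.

No, unsatisfiable

1. ¬(◇□(q ∧ (p ∧ ¬p)) → (q ∧ (p ∧ ¬p))) ∧ ◇¬(q ∧ ¬p), w0
2. ¬(◇□(q ∧ (p ∧ ¬p)) → (q ∧ (p ∧ ¬p))), w0
3. ◇¬(q ∧ ¬p), w0
4. ◇□(q ∧ (p ∧ ¬p)), w0
5. ¬(q ∧ (p ∧ ¬p)), w0
6. ¬(p ∧ ¬p), w0
7. p, w0
8. ¬(q ∧ ¬p), w1
9. p, w1
10. □(q ∧ (p ∧ ¬p)), w2
11. q ∧ (p ∧ ¬p), w0
12. q, w0
13. p ∧ ¬p, w0
14. ¬p, w0
Accessibility: w0Rw0, w0Rw1, w0Rw2, w1Rw0, w1Rw1, w2Rw0, w2Rw2
Branch closes: p and ¬p both at w0.
All branches of the tableau close; one closing branch shown above.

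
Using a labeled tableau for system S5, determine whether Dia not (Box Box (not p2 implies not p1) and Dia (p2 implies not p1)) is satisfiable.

1. Dia not (Box Box (not p2 implies not p1) and Dia (p2 implies not p1)), 0
2. not (Box Box (not p2 implies not p1) and Dia (p2 implies not p1)), 1   [Dia-rule on 1: fresh world 1, 0R1]
3. not Dia (p2 implies not p1), 1   [neg-and-rule on 2 (branches; this branch)]
4. not (p2 implies not p1), 0   [neg-Dia-rule on 3 via 1R0]
5. p2, 0   [neg-implies-rule on 4]
6. p1, 0   [neg-implies-rule on 4]
7. not (p2 implies not p1), 1   [neg-Dia-rule on 3 via 1R1]
8. p2, 1   [neg-implies-rule on 7]
9. p1, 1   [neg-implies-rule on 7]
Accessibility: 0R0, 0R1, 1R0, 1R1

Satisfiable (open branch found)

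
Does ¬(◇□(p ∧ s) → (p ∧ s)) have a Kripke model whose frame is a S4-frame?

1. ¬(◇□(p ∧ s) → (p ∧ s)), 0
2. ◇□(p ∧ s), 0
3. ¬(p ∧ s), 0
4. ¬s, 0
5. □(p ∧ s), 1
6. p ∧ s, 1
7. p, 1
8. s, 1
Accessibility: 0R0, 0R1, 1R1

Satisfiable (open branch found)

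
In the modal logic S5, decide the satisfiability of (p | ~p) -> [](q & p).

1. (p | ~p) -> [](q & p), w0
2. [](q & p), w0   [->-rule on 1 (branches; this branch)]
3. q & p, w0   [[]-rule on 2 via w0Rw0]
4. q, w0   [&-rule on 3]
5. p, w0   [&-rule on 3]
Accessibility: w0Rw0

Yes, satisfiable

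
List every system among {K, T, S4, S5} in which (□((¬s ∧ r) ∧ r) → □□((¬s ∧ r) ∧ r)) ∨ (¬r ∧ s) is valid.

S4, S5

S4-tableau for the negation ¬((□((¬s ∧ r) ∧ r) → □□((¬s ∧ r) ∧ r)) ∨ (¬r ∧ s)):
1. ¬((□((¬s ∧ r) ∧ r) → □□((¬s ∧ r) ∧ r)) ∨ (¬r ∧ s)), w0
2. ¬(□((¬s ∧ r) ∧ r) → □□((¬s ∧ r) ∧ r)), w0
3. ¬(¬r ∧ s), w0
4. □((¬s ∧ r) ∧ r), w0
5. ¬□□((¬s ∧ r) ∧ r), w0
6. (¬s ∧ r) ∧ r, w0
7. ¬s ∧ r, w0
8. r, w0
9. ¬s, w0
10. ¬□((¬s ∧ r) ∧ r), w1
11. (¬s ∧ r) ∧ r, w1
12. ¬s ∧ r, w1
13. r, w1
14. ¬s, w1
15. ¬((¬s ∧ r) ∧ r), w2
16. (¬s ∧ r) ∧ r, w2
17. ¬s ∧ r, w2
18. r, w2
19. ¬s, w2
20. ¬(¬s ∧ r), w2
21. ¬r, w2
Accessibility: w0Rw0, w0Rw1, w0Rw2, w1Rw1, w1Rw2, w2Rw2
Branch closes: r and ¬r both at w2.
Every branch closes (one shown): valid in S4, hence also in S5 (every theorem of S4 is a theorem of S5).
T-tableau for the negation ¬((□((¬s ∧ r) ∧ r) → □□((¬s ∧ r) ∧ r)) ∨ (¬r ∧ s)):
1. ¬((□((¬s ∧ r) ∧ r) → □□((¬s ∧ r) ∧ r)) ∨ (¬r ∧ s)), w0
2. ¬(□((¬s ∧ r) ∧ r) → □□((¬s ∧ r) ∧ r)), w0
3. ¬(¬r ∧ s), w0
4. □((¬s ∧ r) ∧ r), w0
5. ¬□□((¬s ∧ r) ∧ r), w0
6. (¬s ∧ r) ∧ r, w0
7. ¬s ∧ r, w0
8. r, w0
9. ¬s, w0
10. ¬□((¬s ∧ r) ∧ r), w1
11. (¬s ∧ r) ∧ r, w1
12. ¬s ∧ r, w1
13. r, w1
14. ¬s, w1
15. ¬((¬s ∧ r) ∧ r), w2
16. ¬r, w2
Accessibility: w0Rw0, w0Rw1, w1Rw1, w1Rw2, w2Rw2
Complete open branch: countermodel on a T-frame, so not valid in T, nor in K (the same frame is also a K-frame).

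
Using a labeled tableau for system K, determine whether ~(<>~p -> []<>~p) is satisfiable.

1. ~(<>~p -> []<>~p), u
2. <>~p, u   [~->-rule on 1]
3. ~[]<>~p, u   [~->-rule on 1]
4. ~p, v   [<>-rule on 2: fresh world v, uRv]
5. ~<>~p, w   [~[]-rule on 3: fresh world w, uRw]
Accessibility: uRv, uRw

Satisfiable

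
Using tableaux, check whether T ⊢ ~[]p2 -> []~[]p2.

Tableau for the negation ~(~[]p2 -> []~[]p2):
1. ~(~[]p2 -> []~[]p2), w0
2. ~[]p2, w0   [~->-rule on 1]
3. ~[]~[]p2, w0   [~->-rule on 1]
4. ~p2, w1   [~[]-rule on 2: fresh world w1, w0Rw1]
5. []p2, w2   [~[]-rule on 3: fresh world w2, w0Rw2]
6. p2, w2   [[]-rule on 5 via w2Rw2]
Accessibility: w0Rw0, w0Rw1, w0Rw2, w1Rw1, w2Rw2
The negation has an open branch (countermodel exists).

Not valid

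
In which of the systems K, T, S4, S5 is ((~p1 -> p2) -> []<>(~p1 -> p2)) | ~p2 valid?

S5

S5-tableau for the negation ~(((~p1 -> p2) -> []<>(~p1 -> p2)) | ~p2):
1. ~(((~p1 -> p2) -> []<>(~p1 -> p2)) | ~p2), w0
2. ~((~p1 -> p2) -> []<>(~p1 -> p2)), w0
3. p2, w0
4. ~p1 -> p2, w0
5. ~[]<>(~p1 -> p2), w0
6. ~<>(~p1 -> p2), w1
7. ~(~p1 -> p2), w0
8. ~p1, w0
9. ~p2, w0
Accessibility: w0Rw0, w0Rw1, w1Rw0, w1Rw1
Branch closes: p2 and ~p2 both at w0.
Every branch closes (one shown): valid in S5.
S4-tableau for the negation ~(((~p1 -> p2) -> []<>(~p1 -> p2)) | ~p2):
1. ~(((~p1 -> p2) -> []<>(~p1 -> p2)) | ~p2), w0
2. ~((~p1 -> p2) -> []<>(~p1 -> p2)), w0
3. p2, w0
4. ~p1 -> p2, w0
5. ~[]<>(~p1 -> p2), w0
6. ~<>(~p1 -> p2), w1
7. ~(~p1 -> p2), w1
8. ~p1, w1
9. ~p2, w1
Accessibility: w0Rw0, w0Rw1, w1Rw1
Complete open branch: countermodel on an S4-frame, so not valid in S4, nor in K, T (the same frame is also a K-frame and a T-frame).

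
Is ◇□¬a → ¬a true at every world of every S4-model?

Tableau for the negation ¬(◇□¬a → ¬a):
1. ¬(◇□¬a → ¬a), w0
2. ◇□¬a, w0
3. a, w0
4. □¬a, w1
5. ¬a, w1
Accessibility: w0Rw0, w0Rw1, w1Rw1
The negation has an open branch (countermodel exists).

No, not valid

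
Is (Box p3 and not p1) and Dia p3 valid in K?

Tableau for the negation not ((Box p3 and not p1) and Dia p3):
1. not ((Box p3 and not p1) and Dia p3), 0
2. not Dia p3, 0
The negation has an open branch (countermodel exists).

Not valid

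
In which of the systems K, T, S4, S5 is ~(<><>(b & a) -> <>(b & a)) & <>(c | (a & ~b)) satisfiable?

T-tableau for the formula:
1. ~(<><>(b & a) -> <>(b & a)) & <>(c | (a & ~b)), 0
2. ~(<><>(b & a) -> <>(b & a)), 0   [&-rule on 1]
3. <>(c | (a & ~b)), 0   [&-rule on 1]
4. <><>(b & a), 0   [~->-rule on 2]
5. ~<>(b & a), 0   [~->-rule on 2]
6. ~(b & a), 0   [~<>-rule on 5 via 0R0]
7. ~a, 0   [~&-rule on 6 (branches; this branch)]
8. c | (a & ~b), 1   [<>-rule on 3: fresh world 1, 0R1]
9. ~(b & a), 1   [~<>-rule on 5 via 0R1]
10. a & ~b, 1   [|-rule on 8 (branches; this branch)]
11. a, 1   [&-rule on 10]
12. ~b, 1   [&-rule on 10]
13. <>(b & a), 2   [<>-rule on 4: fresh world 2, 0R2]
14. ~(b & a), 2   [~<>-rule on 5 via 0R2]
15. ~a, 2   [~&-rule on 14 (branches; this branch)]
16. b & a, 3   [<>-rule on 13: fresh world 3, 2R3]
17. b, 3   [&-rule on 16]
18. a, 3   [&-rule on 16]
Accessibility: 0R0, 0R1, 0R2, 1R1, 2R2, 2R3, 3R3
Complete open branch: satisfiable in T, hence also in K (this T-model is also a K-model).
S4-tableau for the formula:
1. ~(<><>(b & a) -> <>(b & a)) & <>(c | (a & ~b)), 0
2. ~(<><>(b & a) -> <>(b & a)), 0   [&-rule on 1]
3. <>(c | (a & ~b)), 0   [&-rule on 1]
4. <><>(b & a), 0   [~->-rule on 2]
5. ~<>(b & a), 0   [~->-rule on 2]
6. ~(b & a), 0   [~<>-rule on 5 via 0R0]
7. ~a, 0   [~&-rule on 6 (branches; this branch)]
8. c | (a & ~b), 1   [<>-rule on 3: fresh world 1, 0R1]
9. ~(b & a), 1   [~<>-rule on 5 via 0R1]
10. a & ~b, 1   [|-rule on 8 (branches; this branch)]
11. a, 1   [&-rule on 10]
12. ~b, 1   [&-rule on 10]
13. <>(b & a), 2   [<>-rule on 4: fresh world 2, 0R2]
14. ~(b & a), 2   [~<>-rule on 5 via 0R2]
15. ~a, 2   [~&-rule on 14 (branches; this branch)]
16. b & a, 3   [<>-rule on 13: fresh world 3, 2R3]
17. b, 3   [&-rule on 16]
18. a, 3   [&-rule on 16]
19. ~(b & a), 3   [~<>-rule on 5 via 0R3]
20. ~a, 3   [~&-rule on 19 (branches; this branch)]
Accessibility: 0R0, 0R1, 0R2, 0R3, 1R1, 2R2, 2R3, 3R3
Branch closes: a and ~a both at 3.
Every branch closes (one shown): unsatisfiable in S4, hence also in S5 (every S5-frame is an S4-frame).

K, T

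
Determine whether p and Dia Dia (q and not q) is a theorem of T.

No, not valid

Tableau for the negation not (p and Dia Dia (q and not q)):
1. not (p and Dia Dia (q and not q)), w0
2. not Dia Dia (q and not q), w0
3. not Dia (q and not q), w0
4. not (q and not q), w0
5. q, w0
Accessibility: w0Rw0
The negation has an open branch (countermodel exists).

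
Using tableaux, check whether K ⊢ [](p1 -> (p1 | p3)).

Tableau for the negation ~[](p1 -> (p1 | p3)):
1. ~[](p1 -> (p1 | p3)), 0
2. ~(p1 -> (p1 | p3)), 1
3. p1, 1
4. ~(p1 | p3), 1
5. ~p1, 1
6. ~p3, 1
Accessibility: 0R1
Branch closes: p1 and ~p1 both at 1.
All branches of the negation close; one closing branch shown above.

Yes, valid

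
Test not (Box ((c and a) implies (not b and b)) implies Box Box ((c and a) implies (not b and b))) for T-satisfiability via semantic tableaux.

1. not (Box ((c and a) implies (not b and b)) implies Box Box ((c and a) implies (not b and b))), u
2. Box ((c and a) implies (not b and b)), u   [neg-implies-rule on 1]
3. not Box Box ((c and a) implies (not b and b)), u   [neg-implies-rule on 1]
4. (c and a) implies (not b and b), u   [Box-rule on 2 via uRu]
5. not (c and a), u   [implies-rule on 4 (branches; this branch)]
6. not a, u   [neg-and-rule on 5 (branches; this branch)]
7. not Box ((c and a) implies (not b and b)), v   [neg-Box-rule on 3: fresh world v, uRv]
8. (c and a) implies (not b and b), v   [Box-rule on 2 via uRv]
9. not (c and a), v   [implies-rule on 8 (branches; this branch)]
10. not a, v   [neg-and-rule on 9 (branches; this branch)]
11. not ((c and a) implies (not b and b)), w   [neg-Box-rule on 7: fresh world w, vRw]
12. c and a, w   [neg-implies-rule on 11]
13. not (not b and b), w   [neg-implies-rule on 11]
14. c, w   [and-rule on 12]
15. a, w   [and-rule on 12]
16. not b, w   [neg-and-rule on 13 (branches; this branch)]
Accessibility: uRu, uRv, vRv, vRw, wRw

Satisfiable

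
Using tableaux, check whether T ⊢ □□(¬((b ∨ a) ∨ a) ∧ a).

No, not valid

Tableau for the negation ¬□□(¬((b ∨ a) ∨ a) ∧ a):
1. ¬□□(¬((b ∨ a) ∨ a) ∧ a), u
2. ¬□(¬((b ∨ a) ∨ a) ∧ a), v   [¬□-rule on 1: fresh world v, uRv]
3. ¬(¬((b ∨ a) ∨ a) ∧ a), w   [¬□-rule on 2: fresh world w, vRw]
4. ¬a, w   [¬∧-rule on 3 (branches; this branch)]
Accessibility: uRu, uRv, vRv, vRw, wRw
The negation has an open branch (countermodel exists).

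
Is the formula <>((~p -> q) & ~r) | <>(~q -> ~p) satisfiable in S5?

Satisfiable (open branch found)

1. <>((~p -> q) & ~r) | <>(~q -> ~p), w0
2. <>(~q -> ~p), w0
3. ~q -> ~p, w1
4. ~p, w1
Accessibility: w0Rw0, w0Rw1, w1Rw0, w1Rw1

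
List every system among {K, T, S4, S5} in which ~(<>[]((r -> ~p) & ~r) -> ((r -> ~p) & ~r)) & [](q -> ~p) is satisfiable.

K, T, S4

S4-tableau for the formula:
1. ~(<>[]((r -> ~p) & ~r) -> ((r -> ~p) & ~r)) & [](q -> ~p), u
2. ~(<>[]((r -> ~p) & ~r) -> ((r -> ~p) & ~r)), u   [&-rule on 1]
3. [](q -> ~p), u   [&-rule on 1]
4. <>[]((r -> ~p) & ~r), u   [~->-rule on 2]
5. ~((r -> ~p) & ~r), u   [~->-rule on 2]
6. q -> ~p, u   [[]-rule on 3 via uRu]
7. r, u   [~&-rule on 5 (branches; this branch)]
8. ~p, u   [->-rule on 6 (branches; this branch)]
9. []((r -> ~p) & ~r), v   [<>-rule on 4: fresh world v, uRv]
10. q -> ~p, v   [[]-rule on 3 via uRv]
11. (r -> ~p) & ~r, v   [[]-rule on 9 via vRv]
12. r -> ~p, v   [&-rule on 11]
13. ~r, v   [&-rule on 11]
14. ~p, v   [->-rule on 10 (branches; this branch)]
Accessibility: uRu, uRv, vRv
Complete open branch: satisfiable in S4, hence also in K, T (this S4-model is also a K-model and a T-model).
S5-tableau for the formula:
1. ~(<>[]((r -> ~p) & ~r) -> ((r -> ~p) & ~r)) & [](q -> ~p), u
2. ~(<>[]((r -> ~p) & ~r) -> ((r -> ~p) & ~r)), u   [&-rule on 1]
3. [](q -> ~p), u   [&-rule on 1]
4. <>[]((r -> ~p) & ~r), u   [~->-rule on 2]
5. ~((r -> ~p) & ~r), u   [~->-rule on 2]
6. q -> ~p, u   [[]-rule on 3 via uRu]
7. ~(r -> ~p), u   [~&-rule on 5 (branches; this branch)]
8. r, u   [~->-rule on 7]
9. p, u   [~->-rule on 7]
10. ~q, u   [->-rule on 6 (branches; this branch)]
11. []((r -> ~p) & ~r), v   [<>-rule on 4: fresh world v, uRv]
12. q -> ~p, v   [[]-rule on 3 via uRv]
13. (r -> ~p) & ~r, u   [[]-rule on 11 via vRu]
14. r -> ~p, u   [&-rule on 13]
15. ~r, u   [&-rule on 13]
Accessibility: uRu, uRv, vRu, vRv
Branch closes: r and ~r both at u.
Every branch closes (one shown): unsatisfiable in S5.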